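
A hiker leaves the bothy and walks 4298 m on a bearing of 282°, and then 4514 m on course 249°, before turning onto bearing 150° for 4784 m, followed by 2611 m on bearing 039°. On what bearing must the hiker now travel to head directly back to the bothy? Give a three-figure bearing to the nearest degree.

057°

Leg 1 (282°, 4298 m): east 4298 sin 282° = -4204.08, north 4298 cos 282° = 893.60
Leg 2 (249°, 4514 m): east 4514 sin 249° = -4214.18, north 4514 cos 249° = -1617.67
Leg 3 (150°, 4784 m): east 4784 sin 150° = 2392.00, north 4784 cos 150° = -4143.07
Leg 4 (039°, 2611 m): east 2611 sin 39° = 1643.16, north 2611 cos 39° = 2029.13
Net displacement: -4383.10 east, -2838.01 north. Direction back to start is (4383.10, 2838.01): bearing = atan2(4383.10, 2838.01) mod 360° = 57.08° ≈ 057°.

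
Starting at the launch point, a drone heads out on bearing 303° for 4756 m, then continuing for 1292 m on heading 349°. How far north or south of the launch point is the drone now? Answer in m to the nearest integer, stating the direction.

3859 m north

Leg 1 (303°, 4756 m): east 4756 sin 303° = -3988.72, north 4756 cos 303° = 2590.30
Leg 2 (349°, 1292 m): east 1292 sin 349° = -246.53, north 1292 cos 349° = 1268.26
Net north component: 3858.57 m.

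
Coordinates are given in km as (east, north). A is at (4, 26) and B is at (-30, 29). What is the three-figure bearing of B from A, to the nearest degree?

275°

Δeast = -30 − 4 = -34.00; Δnorth = 29 − 26 = 3.00.
Bearing = atan2(Δeast, Δnorth) mod 360° = 275.04° ≈ 275°.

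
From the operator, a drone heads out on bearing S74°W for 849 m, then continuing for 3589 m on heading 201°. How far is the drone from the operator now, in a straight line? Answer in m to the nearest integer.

4156 m

Leg 1 (S74°W, 849 m): east 849 sin 254° = -816.11, north 849 cos 254° = -234.02
Leg 2 (201°, 3589 m): east 3589 sin 201° = -1286.18, north 3589 cos 201° = -3350.62
Net: -2102.29 east, -3584.64 north. Distance = √((-2102.29)² + (-3584.64)²) = 4155.629 m.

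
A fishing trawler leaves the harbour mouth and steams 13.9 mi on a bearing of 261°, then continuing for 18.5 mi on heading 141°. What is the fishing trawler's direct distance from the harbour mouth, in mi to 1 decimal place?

16.7 mi

Leg 1 (261°, 13.9 mi): east 13.9 sin 261° = -13.73, north 13.9 cos 261° = -2.17
Leg 2 (141°, 18.5 mi): east 18.5 sin 141° = 11.64, north 18.5 cos 141° = -14.38
Net: -2.09 east, -16.55 north. Distance = √((-2.09)² + (-16.55)²) = 16.683 mi.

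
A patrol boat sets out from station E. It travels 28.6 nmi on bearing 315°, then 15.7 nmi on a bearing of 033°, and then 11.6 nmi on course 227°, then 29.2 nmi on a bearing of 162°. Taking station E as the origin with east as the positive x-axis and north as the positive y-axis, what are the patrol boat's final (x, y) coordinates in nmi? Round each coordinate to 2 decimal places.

Leg 1 (315°, 28.6 nmi): east 28.6 sin 315° = -20.22, north 28.6 cos 315° = 20.22
Leg 2 (033°, 15.7 nmi): east 15.7 sin 33° = 8.55, north 15.7 cos 33° = 13.17
Leg 3 (227°, 11.6 nmi): east 11.6 sin 227° = -8.48, north 11.6 cos 227° = -7.91
Leg 4 (162°, 29.2 nmi): east 29.2 sin 162° = 9.02, north 29.2 cos 162° = -27.77
Summing: -11.13 nmi east, -2.29 nmi north → (-11.13, -2.29).

(-11.13, -2.29)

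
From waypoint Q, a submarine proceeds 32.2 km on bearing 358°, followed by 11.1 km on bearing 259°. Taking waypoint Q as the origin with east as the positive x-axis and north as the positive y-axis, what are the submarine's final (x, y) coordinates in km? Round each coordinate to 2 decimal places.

Leg 1 (358°, 32.2 km): east 32.2 sin 358° = -1.12, north 32.2 cos 358° = 32.18
Leg 2 (259°, 11.1 km): east 11.1 sin 259° = -10.90, north 11.1 cos 259° = -2.12
Summing: -12.02 km east, 30.06 km north → (-12.02, 30.06).

(-12.02, 30.06)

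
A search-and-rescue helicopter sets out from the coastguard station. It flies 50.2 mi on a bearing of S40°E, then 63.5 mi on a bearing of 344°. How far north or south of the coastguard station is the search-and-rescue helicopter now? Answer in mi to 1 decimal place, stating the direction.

22.6 mi north

Leg 1 (S40°E, 50.2 mi): east 50.2 sin 140° = 32.27, north 50.2 cos 140° = -38.46
Leg 2 (344°, 63.5 mi): east 63.5 sin 344° = -17.50, north 63.5 cos 344° = 61.04
Net north component: 22.58 mi.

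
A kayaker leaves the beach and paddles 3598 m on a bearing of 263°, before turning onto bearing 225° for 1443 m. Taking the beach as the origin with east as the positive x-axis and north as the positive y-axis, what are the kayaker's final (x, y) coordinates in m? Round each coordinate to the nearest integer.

Leg 1 (263°, 3598 m): east 3598 sin 263° = -3571.18, north 3598 cos 263° = -438.49
Leg 2 (225°, 1443 m): east 1443 sin 225° = -1020.36, north 1443 cos 225° = -1020.36
Summing: -4591.54 m east, -1458.84 m north → (-4592, -1459).

(-4592, -1459)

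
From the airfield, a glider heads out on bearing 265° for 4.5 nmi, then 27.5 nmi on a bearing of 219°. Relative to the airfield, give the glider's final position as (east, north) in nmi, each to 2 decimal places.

(-21.79, -21.76)

Leg 1 (265°, 4.5 nmi): east 4.5 sin 265° = -4.48, north 4.5 cos 265° = -0.39
Leg 2 (219°, 27.5 nmi): east 27.5 sin 219° = -17.31, north 27.5 cos 219° = -21.37
Summing: -21.79 nmi east, -21.76 nmi north → (-21.79, -21.76).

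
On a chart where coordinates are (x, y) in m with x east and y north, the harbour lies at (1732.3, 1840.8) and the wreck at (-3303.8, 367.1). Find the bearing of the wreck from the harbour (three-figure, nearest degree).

254°

Δeast = -3303.8 − 1732.3 = -5036.10; Δnorth = 367.1 − 1840.8 = -1473.70.
Bearing = atan2(Δeast, Δnorth) mod 360° = 253.69° ≈ 254°.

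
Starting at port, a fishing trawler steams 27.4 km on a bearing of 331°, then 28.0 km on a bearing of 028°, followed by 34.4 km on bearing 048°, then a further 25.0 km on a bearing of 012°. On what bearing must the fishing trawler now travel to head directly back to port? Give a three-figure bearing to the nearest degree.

Leg 1 (331°, 27.4 km): east 27.4 sin 331° = -13.28, north 27.4 cos 331° = 23.96
Leg 2 (028°, 28.0 km): east 28.0 sin 28° = 13.15, north 28.0 cos 28° = 24.72
Leg 3 (048°, 34.4 km): east 34.4 sin 48° = 25.56, north 34.4 cos 48° = 23.02
Leg 4 (012°, 25.0 km): east 25.0 sin 12° = 5.20, north 25.0 cos 12° = 24.45
Net displacement: 30.62 east, 96.16 north. Direction back to start is (-30.62, -96.16): bearing = atan2(-30.62, -96.16) mod 360° = 197.66° ≈ 198°.

198°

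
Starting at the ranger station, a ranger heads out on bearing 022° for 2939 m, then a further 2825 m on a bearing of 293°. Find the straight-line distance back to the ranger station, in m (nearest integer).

4112 m

Leg 1 (022°, 2939 m): east 2939 sin 22° = 1100.97, north 2939 cos 22° = 2724.99
Leg 2 (293°, 2825 m): east 2825 sin 293° = -2600.43, north 2825 cos 293° = 1103.82
Net: -1499.46 east, 3828.81 north. Distance = √((-1499.46)² + (3828.81)²) = 4111.952 m.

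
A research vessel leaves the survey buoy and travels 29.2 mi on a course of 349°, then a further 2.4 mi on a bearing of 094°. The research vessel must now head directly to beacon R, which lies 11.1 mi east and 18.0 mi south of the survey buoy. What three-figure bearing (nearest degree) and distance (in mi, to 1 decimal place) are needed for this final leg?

163°, 48.6 mi

Leg 1 (349°, 29.2 mi): east 29.2 sin 349° = -5.57, north 29.2 cos 349° = 28.66
Leg 2 (094°, 2.4 mi): east 2.4 sin 94° = 2.39, north 2.4 cos 94° = -0.17
Current position: (-3.18, 28.50). Target: (11.1, -18.0). Remaining: Δeast = 14.28, Δnorth = -46.50.
Bearing = atan2(14.28, -46.50) mod 360° = 162.93°; distance = √((14.28)² + (-46.50)²) = 48.639 mi.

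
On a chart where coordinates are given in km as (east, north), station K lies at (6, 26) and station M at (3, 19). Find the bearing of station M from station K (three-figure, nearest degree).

Δeast = 3 − 6 = -3.00; Δnorth = 19 − 26 = -7.00.
Bearing = atan2(Δeast, Δnorth) mod 360° = 203.20° ≈ 203°.

203°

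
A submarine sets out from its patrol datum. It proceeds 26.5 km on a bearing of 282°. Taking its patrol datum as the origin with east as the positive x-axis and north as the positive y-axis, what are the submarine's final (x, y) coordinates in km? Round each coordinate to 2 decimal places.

Leg 1 (282°, 26.5 km): east 26.5 sin 282° = -25.92, north 26.5 cos 282° = 5.51
Summing: -25.92 km east, 5.51 km north → (-25.92, 5.51).

(-25.92, 5.51)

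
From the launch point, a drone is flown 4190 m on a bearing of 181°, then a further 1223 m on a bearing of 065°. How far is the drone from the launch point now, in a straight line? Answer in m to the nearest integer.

3816 m

Leg 1 (181°, 4190 m): east 4190 sin 181° = -73.13, north 4190 cos 181° = -4189.36
Leg 2 (065°, 1223 m): east 1223 sin 65° = 1108.41, north 1223 cos 65° = 516.86
Net: 1035.29 east, -3672.50 north. Distance = √((1035.29)² + (-3672.50)²) = 3815.636 m.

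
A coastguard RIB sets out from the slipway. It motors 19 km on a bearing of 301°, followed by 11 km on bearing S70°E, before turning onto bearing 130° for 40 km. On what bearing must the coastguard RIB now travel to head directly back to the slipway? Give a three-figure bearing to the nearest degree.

309°

Leg 1 (301°, 19 km): east 19 sin 301° = -16.29, north 19 cos 301° = 9.79
Leg 2 (S70°E, 11 km): east 11 sin 110° = 10.34, north 11 cos 110° = -3.76
Leg 3 (130°, 40 km): east 40 sin 130° = 30.64, north 40 cos 130° = -25.71
Net displacement: 24.69 east, -19.69 north. Direction back to start is (-24.69, 19.69): bearing = atan2(-24.69, 19.69) mod 360° = 308.57° ≈ 309°.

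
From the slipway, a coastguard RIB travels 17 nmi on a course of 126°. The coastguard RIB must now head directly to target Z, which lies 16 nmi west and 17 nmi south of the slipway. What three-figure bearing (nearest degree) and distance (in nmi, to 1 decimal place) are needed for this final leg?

Leg 1 (126°, 17 nmi): east 17 sin 126° = 13.75, north 17 cos 126° = -9.99
Current position: (13.75, -9.99). Target: (-16, -17). Remaining: Δeast = -29.75, Δnorth = -7.01.
Bearing = atan2(-29.75, -7.01) mod 360° = 256.75°; distance = √((-29.75)² + (-7.01)²) = 30.567 nmi.

257°, 30.6 nmi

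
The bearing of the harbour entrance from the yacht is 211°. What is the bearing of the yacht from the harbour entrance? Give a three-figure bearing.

031°

Back-bearing = 211° − 180° = 031°.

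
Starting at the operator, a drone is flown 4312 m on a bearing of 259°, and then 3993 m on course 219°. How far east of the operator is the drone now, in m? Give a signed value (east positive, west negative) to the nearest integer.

-6746 m

Leg 1 (259°, 4312 m): east 4312 sin 259° = -4232.78, north 4312 cos 259° = -822.77
Leg 2 (219°, 3993 m): east 3993 sin 219° = -2512.88, north 3993 cos 219° = -3103.14
Net east component: -6745.65 m.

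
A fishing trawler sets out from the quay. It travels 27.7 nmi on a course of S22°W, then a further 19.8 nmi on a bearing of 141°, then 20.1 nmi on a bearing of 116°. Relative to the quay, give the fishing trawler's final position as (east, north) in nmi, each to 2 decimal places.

Leg 1 (S22°W, 27.7 nmi): east 27.7 sin 202° = -10.38, north 27.7 cos 202° = -25.68
Leg 2 (141°, 19.8 nmi): east 19.8 sin 141° = 12.46, north 19.8 cos 141° = -15.39
Leg 3 (116°, 20.1 nmi): east 20.1 sin 116° = 18.07, north 20.1 cos 116° = -8.81
Summing: 20.15 nmi east, -49.88 nmi north → (20.15, -49.88).

(20.15, -49.88)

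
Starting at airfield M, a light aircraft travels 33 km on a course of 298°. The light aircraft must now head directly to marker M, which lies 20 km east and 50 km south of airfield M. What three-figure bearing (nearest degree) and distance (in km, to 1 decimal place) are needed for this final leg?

143°, 81.9 km

Leg 1 (298°, 33 km): east 33 sin 298° = -29.14, north 33 cos 298° = 15.49
Current position: (-29.14, 15.49). Target: (20, -50). Remaining: Δeast = 49.14, Δnorth = -65.49.
Bearing = atan2(49.14, -65.49) mod 360° = 143.12°; distance = √((49.14)² + (-65.49)²) = 81.876 km.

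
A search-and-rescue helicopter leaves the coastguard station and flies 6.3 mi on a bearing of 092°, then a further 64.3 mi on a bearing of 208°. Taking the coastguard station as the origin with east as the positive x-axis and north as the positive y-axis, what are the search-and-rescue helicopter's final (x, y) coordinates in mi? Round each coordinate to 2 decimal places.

(-23.89, -56.99)

Leg 1 (092°, 6.3 mi): east 6.3 sin 92° = 6.30, north 6.3 cos 92° = -0.22
Leg 2 (208°, 64.3 mi): east 64.3 sin 208° = -30.19, north 64.3 cos 208° = -56.77
Summing: -23.89 mi east, -56.99 mi north → (-23.89, -56.99).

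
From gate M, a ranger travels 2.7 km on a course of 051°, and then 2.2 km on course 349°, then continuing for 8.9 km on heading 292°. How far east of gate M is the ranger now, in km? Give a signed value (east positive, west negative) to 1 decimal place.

Leg 1 (051°, 2.7 km): east 2.7 sin 51° = 2.10, north 2.7 cos 51° = 1.70
Leg 2 (349°, 2.2 km): east 2.2 sin 349° = -0.42, north 2.2 cos 349° = 2.16
Leg 3 (292°, 8.9 km): east 8.9 sin 292° = -8.25, north 8.9 cos 292° = 3.33
Net east component: -6.57 km.

-6.6 km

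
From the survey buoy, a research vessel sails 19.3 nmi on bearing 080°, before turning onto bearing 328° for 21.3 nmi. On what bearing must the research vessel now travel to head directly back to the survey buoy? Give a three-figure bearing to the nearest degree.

200°

Leg 1 (080°, 19.3 nmi): east 19.3 sin 80° = 19.01, north 19.3 cos 80° = 3.35
Leg 2 (328°, 21.3 nmi): east 21.3 sin 328° = -11.29, north 21.3 cos 328° = 18.06
Net displacement: 7.72 east, 21.41 north. Direction back to start is (-7.72, -21.41): bearing = atan2(-7.72, -21.41) mod 360° = 199.82° ≈ 200°.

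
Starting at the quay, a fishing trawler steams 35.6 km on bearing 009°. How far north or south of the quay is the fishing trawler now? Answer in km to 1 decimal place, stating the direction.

35.2 km north

Leg 1 (009°, 35.6 km): east 35.6 sin 9° = 5.57, north 35.6 cos 9° = 35.16
Net north component: 35.16 km.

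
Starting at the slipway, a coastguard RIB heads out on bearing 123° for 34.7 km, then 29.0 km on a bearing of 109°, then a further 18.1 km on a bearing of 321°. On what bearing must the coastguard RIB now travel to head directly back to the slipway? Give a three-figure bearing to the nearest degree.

288°

Leg 1 (123°, 34.7 km): east 34.7 sin 123° = 29.10, north 34.7 cos 123° = -18.90
Leg 2 (109°, 29.0 km): east 29.0 sin 109° = 27.42, north 29.0 cos 109° = -9.44
Leg 3 (321°, 18.1 km): east 18.1 sin 321° = -11.39, north 18.1 cos 321° = 14.07
Net displacement: 45.13 east, -14.27 north. Direction back to start is (-45.13, 14.27): bearing = atan2(-45.13, 14.27) mod 360° = 287.55° ≈ 288°.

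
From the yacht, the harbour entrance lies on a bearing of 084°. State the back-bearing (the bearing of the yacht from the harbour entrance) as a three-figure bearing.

Back-bearing = 084° + 180° = 264°.

264°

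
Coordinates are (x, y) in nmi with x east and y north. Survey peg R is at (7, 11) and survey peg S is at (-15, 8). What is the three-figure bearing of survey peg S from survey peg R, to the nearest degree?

Δeast = -15 − 7 = -22.00; Δnorth = 8 − 11 = -3.00.
Bearing = atan2(Δeast, Δnorth) mod 360° = 262.23° ≈ 262°.

262°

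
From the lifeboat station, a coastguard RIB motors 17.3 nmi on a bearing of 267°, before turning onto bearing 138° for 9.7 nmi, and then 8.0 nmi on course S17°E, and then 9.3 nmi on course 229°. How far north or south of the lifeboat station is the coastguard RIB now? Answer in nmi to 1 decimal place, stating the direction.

21.9 nmi south

Leg 1 (267°, 17.3 nmi): east 17.3 sin 267° = -17.28, north 17.3 cos 267° = -0.91
Leg 2 (138°, 9.7 nmi): east 9.7 sin 138° = 6.49, north 9.7 cos 138° = -7.21
Leg 3 (S17°E, 8.0 nmi): east 8.0 sin 163° = 2.34, north 8.0 cos 163° = -7.65
Leg 4 (229°, 9.3 nmi): east 9.3 sin 229° = -7.02, north 9.3 cos 229° = -6.10
Net north component: -21.87 nmi.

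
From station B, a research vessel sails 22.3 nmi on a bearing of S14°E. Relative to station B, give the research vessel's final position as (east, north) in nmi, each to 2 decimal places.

(5.39, -21.64)

Leg 1 (S14°E, 22.3 nmi): east 22.3 sin 166° = 5.39, north 22.3 cos 166° = -21.64
Summing: 5.39 nmi east, -21.64 nmi north → (5.39, -21.64).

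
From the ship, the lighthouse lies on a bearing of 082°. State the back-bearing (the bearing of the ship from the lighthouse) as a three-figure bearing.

Back-bearing = 082° + 180° = 262°.

262°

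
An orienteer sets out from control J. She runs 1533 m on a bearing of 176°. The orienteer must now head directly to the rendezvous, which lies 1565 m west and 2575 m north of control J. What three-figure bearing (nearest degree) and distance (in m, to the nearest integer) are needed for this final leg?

338°, 4432 m

Leg 1 (176°, 1533 m): east 1533 sin 176° = 106.94, north 1533 cos 176° = -1529.27
Current position: (106.94, -1529.27). Target: (-1565, 2575). Remaining: Δeast = -1671.94, Δnorth = 4104.27.
Bearing = atan2(-1671.94, 4104.27) mod 360° = 337.84°; distance = √((-1671.94)² + (4104.27)²) = 4431.746 m.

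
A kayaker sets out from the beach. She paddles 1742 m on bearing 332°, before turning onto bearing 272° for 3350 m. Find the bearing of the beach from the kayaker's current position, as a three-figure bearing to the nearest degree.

Leg 1 (332°, 1742 m): east 1742 sin 332° = -817.82, north 1742 cos 332° = 1538.09
Leg 2 (272°, 3350 m): east 3350 sin 272° = -3347.96, north 3350 cos 272° = 116.91
Net displacement: -4165.78 east, 1655.01 north. Direction back to start is (4165.78, -1655.01): bearing = atan2(4165.78, -1655.01) mod 360° = 111.67° ≈ 112°.

112°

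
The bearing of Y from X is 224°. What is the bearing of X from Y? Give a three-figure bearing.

Back-bearing = 224° − 180° = 044°.

044°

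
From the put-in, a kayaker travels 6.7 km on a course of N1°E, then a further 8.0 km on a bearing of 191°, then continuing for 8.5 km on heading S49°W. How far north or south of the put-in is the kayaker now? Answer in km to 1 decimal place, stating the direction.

6.7 km south

Leg 1 (N1°E, 6.7 km): east 6.7 sin 1° = 0.12, north 6.7 cos 1° = 6.70
Leg 2 (191°, 8.0 km): east 8.0 sin 191° = -1.53, north 8.0 cos 191° = -7.85
Leg 3 (S49°W, 8.5 km): east 8.5 sin 229° = -6.42, north 8.5 cos 229° = -5.58
Net north component: -6.73 km.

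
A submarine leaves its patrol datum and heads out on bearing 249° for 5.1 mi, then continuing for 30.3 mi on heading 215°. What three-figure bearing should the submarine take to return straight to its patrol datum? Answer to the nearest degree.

Leg 1 (249°, 5.1 mi): east 5.1 sin 249° = -4.76, north 5.1 cos 249° = -1.83
Leg 2 (215°, 30.3 mi): east 30.3 sin 215° = -17.38, north 30.3 cos 215° = -24.82
Net displacement: -22.14 east, -26.65 north. Direction back to start is (22.14, 26.65): bearing = atan2(22.14, 26.65) mod 360° = 39.72° ≈ 040°.

040°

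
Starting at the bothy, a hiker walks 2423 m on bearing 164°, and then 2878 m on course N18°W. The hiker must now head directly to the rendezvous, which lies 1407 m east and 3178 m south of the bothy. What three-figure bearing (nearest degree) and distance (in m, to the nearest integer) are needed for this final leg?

156°, 3938 m

Leg 1 (164°, 2423 m): east 2423 sin 164° = 667.87, north 2423 cos 164° = -2329.14
Leg 2 (N18°W, 2878 m): east 2878 sin 342° = -889.35, north 2878 cos 342° = 2737.14
Current position: (-221.48, 408.00). Target: (1407, -3178). Remaining: Δeast = 1628.48, Δnorth = -3586.00.
Bearing = atan2(1628.48, -3586.00) mod 360° = 155.58°; distance = √((1628.48)² + (-3586.00)²) = 3938.448 m.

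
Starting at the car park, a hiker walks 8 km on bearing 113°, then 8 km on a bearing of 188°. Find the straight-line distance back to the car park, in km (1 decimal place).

Leg 1 (113°, 8 km): east 8 sin 113° = 7.36, north 8 cos 113° = -3.13
Leg 2 (188°, 8 km): east 8 sin 188° = -1.11, north 8 cos 188° = -7.92
Net: 6.25 east, -11.05 north. Distance = √((6.25)² + (-11.05)²) = 12.694 km.

12.7 km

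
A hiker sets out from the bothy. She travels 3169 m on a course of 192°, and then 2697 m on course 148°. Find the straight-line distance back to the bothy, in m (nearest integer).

5442 m

Leg 1 (192°, 3169 m): east 3169 sin 192° = -658.87, north 3169 cos 192° = -3099.75
Leg 2 (148°, 2697 m): east 2697 sin 148° = 1429.19, north 2697 cos 148° = -2287.19
Net: 770.32 east, -5386.94 north. Distance = √((770.32)² + (-5386.94)²) = 5441.734 m.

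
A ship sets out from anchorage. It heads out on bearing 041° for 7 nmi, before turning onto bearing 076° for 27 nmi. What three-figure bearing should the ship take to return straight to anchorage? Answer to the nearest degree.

249°

Leg 1 (041°, 7 nmi): east 7 sin 41° = 4.59, north 7 cos 41° = 5.28
Leg 2 (076°, 27 nmi): east 27 sin 76° = 26.20, north 27 cos 76° = 6.53
Net displacement: 30.79 east, 11.81 north. Direction back to start is (-30.79, -11.81): bearing = atan2(-30.79, -11.81) mod 360° = 249.01° ≈ 249°.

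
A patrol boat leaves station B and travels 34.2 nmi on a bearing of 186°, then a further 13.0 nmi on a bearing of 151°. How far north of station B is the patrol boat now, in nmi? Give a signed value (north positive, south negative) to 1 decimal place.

-45.4 nmi

Leg 1 (186°, 34.2 nmi): east 34.2 sin 186° = -3.57, north 34.2 cos 186° = -34.01
Leg 2 (151°, 13.0 nmi): east 13.0 sin 151° = 6.30, north 13.0 cos 151° = -11.37
Net north component: -45.38 nmi.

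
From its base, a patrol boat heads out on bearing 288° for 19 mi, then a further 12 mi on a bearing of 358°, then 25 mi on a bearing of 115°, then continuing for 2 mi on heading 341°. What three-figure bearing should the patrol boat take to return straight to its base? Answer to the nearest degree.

Leg 1 (288°, 19 mi): east 19 sin 288° = -18.07, north 19 cos 288° = 5.87
Leg 2 (358°, 12 mi): east 12 sin 358° = -0.42, north 12 cos 358° = 11.99
Leg 3 (115°, 25 mi): east 25 sin 115° = 22.66, north 25 cos 115° = -10.57
Leg 4 (341°, 2 mi): east 2 sin 341° = -0.65, north 2 cos 341° = 1.89
Net displacement: 3.52 east, 9.19 north. Direction back to start is (-3.52, -9.19): bearing = atan2(-3.52, -9.19) mod 360° = 200.95° ≈ 201°.

201°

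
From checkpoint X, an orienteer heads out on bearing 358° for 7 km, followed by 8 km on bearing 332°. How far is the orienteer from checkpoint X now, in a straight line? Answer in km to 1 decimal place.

Leg 1 (358°, 7 km): east 7 sin 358° = -0.24, north 7 cos 358° = 7.00
Leg 2 (332°, 8 km): east 8 sin 332° = -3.76, north 8 cos 332° = 7.06
Net: -4.00 east, 14.06 north. Distance = √((-4.00)² + (14.06)²) = 14.617 km.

14.6 km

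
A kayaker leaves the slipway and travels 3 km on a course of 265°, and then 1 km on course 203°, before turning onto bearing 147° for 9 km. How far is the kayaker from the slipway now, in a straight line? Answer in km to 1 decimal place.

8.9 km

Leg 1 (265°, 3 km): east 3 sin 265° = -2.99, north 3 cos 265° = -0.26
Leg 2 (203°, 1 km): east 1 sin 203° = -0.39, north 1 cos 203° = -0.92
Leg 3 (147°, 9 km): east 9 sin 147° = 4.90, north 9 cos 147° = -7.55
Net: 1.52 east, -8.73 north. Distance = √((1.52)² + (-8.73)²) = 8.862 km.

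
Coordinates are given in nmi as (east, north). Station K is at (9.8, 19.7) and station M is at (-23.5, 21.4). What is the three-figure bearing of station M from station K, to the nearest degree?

Δeast = -23.5 − 9.8 = -33.30; Δnorth = 21.4 − 19.7 = 1.70.
Bearing = atan2(Δeast, Δnorth) mod 360° = 272.92° ≈ 273°.

273°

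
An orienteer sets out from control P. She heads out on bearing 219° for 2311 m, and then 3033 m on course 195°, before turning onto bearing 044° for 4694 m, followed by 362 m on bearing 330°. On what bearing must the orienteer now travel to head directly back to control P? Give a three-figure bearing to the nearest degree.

321°

Leg 1 (219°, 2311 m): east 2311 sin 219° = -1454.36, north 2311 cos 219° = -1795.98
Leg 2 (195°, 3033 m): east 3033 sin 195° = -785.00, north 3033 cos 195° = -2929.65
Leg 3 (044°, 4694 m): east 4694 sin 44° = 3260.73, north 4694 cos 44° = 3376.58
Leg 4 (330°, 362 m): east 362 sin 330° = -181.00, north 362 cos 330° = 313.50
Net displacement: 840.37 east, -1035.56 north. Direction back to start is (-840.37, 1035.56): bearing = atan2(-840.37, 1035.56) mod 360° = 320.94° ≈ 321°.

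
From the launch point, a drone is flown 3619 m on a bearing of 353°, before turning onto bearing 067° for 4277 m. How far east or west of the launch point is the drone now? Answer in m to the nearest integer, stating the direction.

3496 m east

Leg 1 (353°, 3619 m): east 3619 sin 353° = -441.05, north 3619 cos 353° = 3592.02
Leg 2 (067°, 4277 m): east 4277 sin 67° = 3937.00, north 4277 cos 67° = 1671.16
Net east component: 3495.95 m.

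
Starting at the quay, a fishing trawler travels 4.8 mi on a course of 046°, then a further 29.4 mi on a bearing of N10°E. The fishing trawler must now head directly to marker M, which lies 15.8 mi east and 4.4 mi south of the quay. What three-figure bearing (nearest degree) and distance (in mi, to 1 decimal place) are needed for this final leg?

Leg 1 (046°, 4.8 mi): east 4.8 sin 46° = 3.45, north 4.8 cos 46° = 3.33
Leg 2 (N10°E, 29.4 mi): east 29.4 sin 10° = 5.11, north 29.4 cos 10° = 28.95
Current position: (8.56, 32.29). Target: (15.8, -4.4). Remaining: Δeast = 7.24, Δnorth = -36.69.
Bearing = atan2(7.24, -36.69) mod 360° = 168.83°; distance = √((7.24)² + (-36.69)²) = 37.396 mi.

169°, 37.4 mi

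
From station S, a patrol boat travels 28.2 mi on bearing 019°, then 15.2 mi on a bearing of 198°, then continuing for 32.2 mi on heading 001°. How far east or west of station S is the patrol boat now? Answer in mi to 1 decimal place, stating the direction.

Leg 1 (019°, 28.2 mi): east 28.2 sin 19° = 9.18, north 28.2 cos 19° = 26.66
Leg 2 (198°, 15.2 mi): east 15.2 sin 198° = -4.70, north 15.2 cos 198° = -14.46
Leg 3 (001°, 32.2 mi): east 32.2 sin 1° = 0.56, north 32.2 cos 1° = 32.20
Net east component: 5.05 mi.

5.0 mi east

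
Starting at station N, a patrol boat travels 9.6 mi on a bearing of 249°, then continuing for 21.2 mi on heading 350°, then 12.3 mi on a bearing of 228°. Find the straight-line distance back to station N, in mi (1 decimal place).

Leg 1 (249°, 9.6 mi): east 9.6 sin 249° = -8.96, north 9.6 cos 249° = -3.44
Leg 2 (350°, 21.2 mi): east 21.2 sin 350° = -3.68, north 21.2 cos 350° = 20.88
Leg 3 (228°, 12.3 mi): east 12.3 sin 228° = -9.14, north 12.3 cos 228° = -8.23
Net: -21.78 east, 9.21 north. Distance = √((-21.78)² + (9.21)²) = 23.650 mi.

23.7 mi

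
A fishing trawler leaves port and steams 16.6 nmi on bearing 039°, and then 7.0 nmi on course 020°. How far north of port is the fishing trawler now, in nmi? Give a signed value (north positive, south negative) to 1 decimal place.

19.5 nmi

Leg 1 (039°, 16.6 nmi): east 16.6 sin 39° = 10.45, north 16.6 cos 39° = 12.90
Leg 2 (020°, 7.0 nmi): east 7.0 sin 20° = 2.39, north 7.0 cos 20° = 6.58
Net north component: 19.48 nmi.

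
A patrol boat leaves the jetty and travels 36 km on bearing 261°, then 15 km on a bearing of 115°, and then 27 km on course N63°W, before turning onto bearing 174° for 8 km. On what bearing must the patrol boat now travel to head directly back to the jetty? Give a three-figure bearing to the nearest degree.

080°

Leg 1 (261°, 36 km): east 36 sin 261° = -35.56, north 36 cos 261° = -5.63
Leg 2 (115°, 15 km): east 15 sin 115° = 13.59, north 15 cos 115° = -6.34
Leg 3 (N63°W, 27 km): east 27 sin 297° = -24.06, north 27 cos 297° = 12.26
Leg 4 (174°, 8 km): east 8 sin 174° = 0.84, north 8 cos 174° = -7.96
Net displacement: -45.18 east, -7.67 north. Direction back to start is (45.18, 7.67): bearing = atan2(45.18, 7.67) mod 360° = 80.37° ≈ 080°.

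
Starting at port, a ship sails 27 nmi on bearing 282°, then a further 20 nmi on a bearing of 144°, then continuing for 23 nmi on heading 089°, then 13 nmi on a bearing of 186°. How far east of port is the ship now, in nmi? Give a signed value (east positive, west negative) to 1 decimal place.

7.0 nmi

Leg 1 (282°, 27 nmi): east 27 sin 282° = -26.41, north 27 cos 282° = 5.61
Leg 2 (144°, 20 nmi): east 20 sin 144° = 11.76, north 20 cos 144° = -16.18
Leg 3 (089°, 23 nmi): east 23 sin 89° = 23.00, north 23 cos 89° = 0.40
Leg 4 (186°, 13 nmi): east 13 sin 186° = -1.36, north 13 cos 186° = -12.93
Net east component: 6.98 nmi.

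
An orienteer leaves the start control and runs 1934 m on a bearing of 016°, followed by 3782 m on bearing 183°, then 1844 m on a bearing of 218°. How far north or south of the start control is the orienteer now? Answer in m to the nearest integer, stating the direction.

Leg 1 (016°, 1934 m): east 1934 sin 16° = 533.08, north 1934 cos 16° = 1859.08
Leg 2 (183°, 3782 m): east 3782 sin 183° = -197.93, north 3782 cos 183° = -3776.82
Leg 3 (218°, 1844 m): east 1844 sin 218° = -1135.28, north 1844 cos 218° = -1453.09
Net north component: -3370.83 m.

3371 m south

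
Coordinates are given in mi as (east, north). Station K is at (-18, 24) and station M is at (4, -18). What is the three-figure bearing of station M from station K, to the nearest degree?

Δeast = 4 − -18 = 22.00; Δnorth = -18 − 24 = -42.00.
Bearing = atan2(Δeast, Δnorth) mod 360° = 152.35° ≈ 152°.

152°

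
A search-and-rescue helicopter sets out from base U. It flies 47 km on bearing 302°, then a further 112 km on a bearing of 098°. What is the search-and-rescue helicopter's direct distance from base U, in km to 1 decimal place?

71.7 km

Leg 1 (302°, 47 km): east 47 sin 302° = -39.86, north 47 cos 302° = 24.91
Leg 2 (098°, 112 km): east 112 sin 98° = 110.91, north 112 cos 98° = -15.59
Net: 71.05 east, 9.32 north. Distance = √((71.05)² + (9.32)²) = 71.660 km.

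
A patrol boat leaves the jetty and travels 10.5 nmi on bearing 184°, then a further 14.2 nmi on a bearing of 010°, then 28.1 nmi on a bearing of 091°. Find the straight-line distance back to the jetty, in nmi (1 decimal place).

Leg 1 (184°, 10.5 nmi): east 10.5 sin 184° = -0.73, north 10.5 cos 184° = -10.47
Leg 2 (010°, 14.2 nmi): east 14.2 sin 10° = 2.47, north 14.2 cos 10° = 13.98
Leg 3 (091°, 28.1 nmi): east 28.1 sin 91° = 28.10, north 28.1 cos 91° = -0.49
Net: 29.83 east, 3.02 north. Distance = √((29.83)² + (3.02)²) = 29.982 nmi.

30.0 nmi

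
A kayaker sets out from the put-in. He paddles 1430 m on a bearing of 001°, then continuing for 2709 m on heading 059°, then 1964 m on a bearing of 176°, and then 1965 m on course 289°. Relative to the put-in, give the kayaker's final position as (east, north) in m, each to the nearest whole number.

(626, 1506)

Leg 1 (001°, 1430 m): east 1430 sin 1° = 24.96, north 1430 cos 1° = 1429.78
Leg 2 (059°, 2709 m): east 2709 sin 59° = 2322.07, north 2709 cos 59° = 1395.24
Leg 3 (176°, 1964 m): east 1964 sin 176° = 137.00, north 1964 cos 176° = -1959.22
Leg 4 (289°, 1965 m): east 1965 sin 289° = -1857.94, north 1965 cos 289° = 639.74
Summing: 626.08 m east, 1505.55 m north → (626, 1506).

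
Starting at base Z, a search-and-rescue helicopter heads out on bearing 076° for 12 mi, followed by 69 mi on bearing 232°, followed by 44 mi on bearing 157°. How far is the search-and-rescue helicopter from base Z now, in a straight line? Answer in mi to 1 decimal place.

84.1 mi

Leg 1 (076°, 12 mi): east 12 sin 76° = 11.64, north 12 cos 76° = 2.90
Leg 2 (232°, 69 mi): east 69 sin 232° = -54.37, north 69 cos 232° = -42.48
Leg 3 (157°, 44 mi): east 44 sin 157° = 17.19, north 44 cos 157° = -40.50
Net: -25.54 east, -80.08 north. Distance = √((-25.54)² + (-80.08)²) = 84.053 mi.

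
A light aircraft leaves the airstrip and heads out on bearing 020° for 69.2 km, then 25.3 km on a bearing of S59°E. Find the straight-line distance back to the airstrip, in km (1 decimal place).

69.0 km

Leg 1 (020°, 69.2 km): east 69.2 sin 20° = 23.67, north 69.2 cos 20° = 65.03
Leg 2 (S59°E, 25.3 km): east 25.3 sin 121° = 21.69, north 25.3 cos 121° = -13.03
Net: 45.35 east, 52.00 north. Distance = √((45.35)² + (52.00)²) = 68.997 km.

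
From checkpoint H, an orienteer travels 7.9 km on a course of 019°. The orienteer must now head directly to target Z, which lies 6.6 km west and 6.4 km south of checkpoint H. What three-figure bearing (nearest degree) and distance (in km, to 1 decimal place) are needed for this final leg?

213°, 16.6 km

Leg 1 (019°, 7.9 km): east 7.9 sin 19° = 2.57, north 7.9 cos 19° = 7.47
Current position: (2.57, 7.47). Target: (-6.6, -6.4). Remaining: Δeast = -9.17, Δnorth = -13.87.
Bearing = atan2(-9.17, -13.87) mod 360° = 213.48°; distance = √((-9.17)² + (-13.87)²) = 16.628 km.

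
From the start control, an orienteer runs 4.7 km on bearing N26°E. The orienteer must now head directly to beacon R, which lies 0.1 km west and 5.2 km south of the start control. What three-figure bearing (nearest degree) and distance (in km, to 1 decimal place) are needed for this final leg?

Leg 1 (N26°E, 4.7 km): east 4.7 sin 26° = 2.06, north 4.7 cos 26° = 4.22
Current position: (2.06, 4.22). Target: (-0.1, -5.2). Remaining: Δeast = -2.16, Δnorth = -9.42.
Bearing = atan2(-2.16, -9.42) mod 360° = 192.91°; distance = √((-2.16)² + (-9.42)²) = 9.669 km.

193°, 9.7 km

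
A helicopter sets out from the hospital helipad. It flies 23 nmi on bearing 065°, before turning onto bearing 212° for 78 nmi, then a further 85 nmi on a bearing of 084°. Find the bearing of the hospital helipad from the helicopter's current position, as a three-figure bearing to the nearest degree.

307°

Leg 1 (065°, 23 nmi): east 23 sin 65° = 20.85, north 23 cos 65° = 9.72
Leg 2 (212°, 78 nmi): east 78 sin 212° = -41.33, north 78 cos 212° = -66.15
Leg 3 (084°, 85 nmi): east 85 sin 84° = 84.53, north 85 cos 84° = 8.88
Net displacement: 64.05 east, -47.54 north. Direction back to start is (-64.05, 47.54): bearing = atan2(-64.05, 47.54) mod 360° = 306.59° ≈ 307°.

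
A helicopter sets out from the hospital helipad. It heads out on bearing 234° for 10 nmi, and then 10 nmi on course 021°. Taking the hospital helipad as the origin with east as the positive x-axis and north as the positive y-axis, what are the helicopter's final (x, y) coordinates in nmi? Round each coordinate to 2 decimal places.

Leg 1 (234°, 10 nmi): east 10 sin 234° = -8.09, north 10 cos 234° = -5.88
Leg 2 (021°, 10 nmi): east 10 sin 21° = 3.58, north 10 cos 21° = 9.34
Summing: -4.51 nmi east, 3.46 nmi north → (-4.51, 3.46).

(-4.51, 3.46)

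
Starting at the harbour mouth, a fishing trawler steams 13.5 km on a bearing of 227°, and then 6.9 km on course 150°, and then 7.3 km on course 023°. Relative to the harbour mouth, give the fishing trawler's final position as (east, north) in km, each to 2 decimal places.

(-3.57, -8.46)

Leg 1 (227°, 13.5 km): east 13.5 sin 227° = -9.87, north 13.5 cos 227° = -9.21
Leg 2 (150°, 6.9 km): east 6.9 sin 150° = 3.45, north 6.9 cos 150° = -5.98
Leg 3 (023°, 7.3 km): east 7.3 sin 23° = 2.85, north 7.3 cos 23° = 6.72
Summing: -3.57 km east, -8.46 km north → (-3.57, -8.46).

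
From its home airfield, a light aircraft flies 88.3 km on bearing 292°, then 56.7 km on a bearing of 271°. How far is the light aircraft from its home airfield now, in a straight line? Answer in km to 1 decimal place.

Leg 1 (292°, 88.3 km): east 88.3 sin 292° = -81.87, north 88.3 cos 292° = 33.08
Leg 2 (271°, 56.7 km): east 56.7 sin 271° = -56.69, north 56.7 cos 271° = 0.99
Net: -138.56 east, 34.07 north. Distance = √((-138.56)² + (34.07)²) = 142.688 km.

142.7 km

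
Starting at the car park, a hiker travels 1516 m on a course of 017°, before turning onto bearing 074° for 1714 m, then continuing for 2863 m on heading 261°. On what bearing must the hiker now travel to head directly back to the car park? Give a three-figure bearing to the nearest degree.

153°

Leg 1 (017°, 1516 m): east 1516 sin 17° = 443.24, north 1516 cos 17° = 1449.76
Leg 2 (074°, 1714 m): east 1714 sin 74° = 1647.60, north 1714 cos 74° = 472.44
Leg 3 (261°, 2863 m): east 2863 sin 261° = -2827.75, north 2863 cos 261° = -447.87
Net displacement: -736.91 east, 1474.33 north. Direction back to start is (736.91, -1474.33): bearing = atan2(736.91, -1474.33) mod 360° = 153.44° ≈ 153°.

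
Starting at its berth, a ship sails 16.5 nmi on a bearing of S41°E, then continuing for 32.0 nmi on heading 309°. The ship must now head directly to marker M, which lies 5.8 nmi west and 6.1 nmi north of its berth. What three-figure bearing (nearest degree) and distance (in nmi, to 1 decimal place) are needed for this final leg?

101°, 8.4 nmi

Leg 1 (S41°E, 16.5 nmi): east 16.5 sin 139° = 10.82, north 16.5 cos 139° = -12.45
Leg 2 (309°, 32.0 nmi): east 32.0 sin 309° = -24.87, north 32.0 cos 309° = 20.14
Current position: (-14.04, 7.69). Target: (-5.8, 6.1). Remaining: Δeast = 8.24, Δnorth = -1.59.
Bearing = atan2(8.24, -1.59) mod 360° = 100.89°; distance = √((8.24)² + (-1.59)²) = 8.395 nmi.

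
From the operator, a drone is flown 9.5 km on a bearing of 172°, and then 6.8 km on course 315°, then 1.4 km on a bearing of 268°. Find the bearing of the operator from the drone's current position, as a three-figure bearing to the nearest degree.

046°

Leg 1 (172°, 9.5 km): east 9.5 sin 172° = 1.32, north 9.5 cos 172° = -9.41
Leg 2 (315°, 6.8 km): east 6.8 sin 315° = -4.81, north 6.8 cos 315° = 4.81
Leg 3 (268°, 1.4 km): east 1.4 sin 268° = -1.40, north 1.4 cos 268° = -0.05
Net displacement: -4.89 east, -4.65 north. Direction back to start is (4.89, 4.65): bearing = atan2(4.89, 4.65) mod 360° = 46.43° ≈ 046°.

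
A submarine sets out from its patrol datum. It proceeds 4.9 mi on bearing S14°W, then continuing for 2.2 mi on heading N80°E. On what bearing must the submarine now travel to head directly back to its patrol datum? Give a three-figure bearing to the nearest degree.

347°

Leg 1 (S14°W, 4.9 mi): east 4.9 sin 194° = -1.19, north 4.9 cos 194° = -4.75
Leg 2 (N80°E, 2.2 mi): east 2.2 sin 80° = 2.17, north 2.2 cos 80° = 0.38
Net displacement: 0.98 east, -4.37 north. Direction back to start is (-0.98, 4.37): bearing = atan2(-0.98, 4.37) mod 360° = 347.35° ≈ 347°.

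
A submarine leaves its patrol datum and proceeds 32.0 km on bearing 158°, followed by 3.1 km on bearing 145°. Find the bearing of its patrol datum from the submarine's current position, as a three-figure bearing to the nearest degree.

Leg 1 (158°, 32.0 km): east 32.0 sin 158° = 11.99, north 32.0 cos 158° = -29.67
Leg 2 (145°, 3.1 km): east 3.1 sin 145° = 1.78, north 3.1 cos 145° = -2.54
Net displacement: 13.77 east, -32.21 north. Direction back to start is (-13.77, 32.21): bearing = atan2(-13.77, 32.21) mod 360° = 336.86° ≈ 337°.

337°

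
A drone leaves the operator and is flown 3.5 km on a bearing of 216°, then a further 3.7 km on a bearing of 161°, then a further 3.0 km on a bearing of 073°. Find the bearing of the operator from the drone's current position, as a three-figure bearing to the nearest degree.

340°

Leg 1 (216°, 3.5 km): east 3.5 sin 216° = -2.06, north 3.5 cos 216° = -2.83
Leg 2 (161°, 3.7 km): east 3.7 sin 161° = 1.20, north 3.7 cos 161° = -3.50
Leg 3 (073°, 3.0 km): east 3.0 sin 73° = 2.87, north 3.0 cos 73° = 0.88
Net displacement: 2.02 east, -5.45 north. Direction back to start is (-2.02, 5.45): bearing = atan2(-2.02, 5.45) mod 360° = 339.71° ≈ 340°.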